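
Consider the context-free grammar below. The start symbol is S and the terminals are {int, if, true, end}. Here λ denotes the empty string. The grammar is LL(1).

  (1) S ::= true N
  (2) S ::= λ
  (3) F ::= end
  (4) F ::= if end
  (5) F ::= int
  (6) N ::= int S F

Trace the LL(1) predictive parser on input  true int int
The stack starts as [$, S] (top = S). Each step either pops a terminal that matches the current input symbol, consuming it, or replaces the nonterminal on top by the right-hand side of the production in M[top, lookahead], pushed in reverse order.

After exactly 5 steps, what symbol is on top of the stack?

F

     Stack      Input           Action
  1  $ S        true int int $  expand S ::= true N
  2  $ N true   true int int $  match true
  3  $ N        int int $       expand N ::= int S F
  4  $ F S int  int int $       match int
  5  $ F S      int $           expand S ::= λ
Stack after step 5: $ F (top = F).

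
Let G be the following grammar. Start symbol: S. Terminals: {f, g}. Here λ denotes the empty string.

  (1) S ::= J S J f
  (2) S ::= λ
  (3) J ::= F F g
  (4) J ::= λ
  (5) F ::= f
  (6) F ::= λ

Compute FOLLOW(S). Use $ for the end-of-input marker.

FIRST(F) = {λ, f}
FIRST(J) = {λ, f, g}  (via F F g)
FIRST(S) = {λ, f, g}  (via J S J f)
FOLLOW(S) includes $ since S is the start symbol.
FOLLOW(S): in S::=J S J f, S is followed by J f with FIRST {f, g}. Thus FOLLOW(S) = {$, f, g}.
FOLLOW(J): in S::=J S J f (occurrence 1), J is followed by S J f with FIRST {f, g}; in S::=J S J f (occurrence 2), J is followed by f with FIRST {f}. Thus FOLLOW(J) = {f, g}.
FOLLOW(F): in J::=F F g (occurrence 1), F is followed by F g with FIRST {f, g}; in J::=F F g (occurrence 2), F is followed by g with FIRST {g}. Thus FOLLOW(F) = {f, g}.

{$, f, g}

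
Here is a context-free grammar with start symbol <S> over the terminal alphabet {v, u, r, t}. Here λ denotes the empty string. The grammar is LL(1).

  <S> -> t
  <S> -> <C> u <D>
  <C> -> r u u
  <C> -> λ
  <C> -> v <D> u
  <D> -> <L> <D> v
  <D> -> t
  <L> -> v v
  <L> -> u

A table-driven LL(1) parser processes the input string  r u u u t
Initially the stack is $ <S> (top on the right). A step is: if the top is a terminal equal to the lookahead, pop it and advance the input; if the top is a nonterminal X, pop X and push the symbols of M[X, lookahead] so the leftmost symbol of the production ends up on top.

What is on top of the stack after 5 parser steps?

step 1: stack=$ <S>  input=r u u u t $  — expand <S> -> <C> u <D>
step 2: stack=$ <D> u <C>  input=r u u u t $  — expand <C> -> r u u
step 3: stack=$ <D> u u u r  input=r u u u t $  — match r
step 4: stack=$ <D> u u u  input=u u u t $  — match u
step 5: stack=$ <D> u u  input=u u t $  — match u
Stack after step 5: $ <D> u (top = u).

u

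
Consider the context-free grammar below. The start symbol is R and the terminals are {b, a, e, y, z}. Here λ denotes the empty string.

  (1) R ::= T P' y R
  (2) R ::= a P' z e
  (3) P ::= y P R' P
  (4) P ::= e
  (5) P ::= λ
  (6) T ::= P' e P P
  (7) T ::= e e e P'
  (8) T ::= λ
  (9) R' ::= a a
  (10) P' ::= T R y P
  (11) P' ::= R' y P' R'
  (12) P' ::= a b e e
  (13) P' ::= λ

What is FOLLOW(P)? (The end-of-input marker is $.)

{a, e, y, z}

FIRST(P): from P::=y P R' P we get {y}; from P::=e we get {e}; from P::=λ we get {λ}. So FIRST(P) = {λ, e, y}.
FIRST(R'): from R'::=a a we get {a}. So FIRST(R') = {a}.
FIRST(R): from R::=T P' y R we get {a, e, y}; from R::=a P' z e we get {a}. So FIRST(R) = {a, e, y}.
FIRST(T): from T::=P' e P P we get {a, e, y}; from T::=e e e P' we get {e}; from T::=λ we get {λ}. So FIRST(T) = {λ, a, e, y}.
FIRST(P'): from P'::=T R y P we get {a, e, y}; from P'::=R' y P' R' we get {a}; from P'::=a b e e we get {a}; from P'::=λ we get {λ}. So FIRST(P') = {λ, a, e, y}.
FOLLOW(R) includes $ since R is the start symbol.
FOLLOW(R): in R::=T P' y R, the suffix after R is empty (adds nothing new); in P'::=T R y P, R is followed by y P with FIRST {y}. Thus FOLLOW(R) = {$, y}.
FOLLOW(T): in R::=T P' y R, T is followed by P' y R with FIRST {a, e, y}; in P'::=T R y P, T is followed by R y P with FIRST {a, e, y}. Thus FOLLOW(T) = {a, e, y}.
FOLLOW(P'): in R::=T P' y R, P' is followed by y R with FIRST {y}; in R::=a P' z e, P' is followed by z e with FIRST {z}; in T::=P' e P P, P' is followed by e P P with FIRST {e}; in T::=e e e P', the suffix after P' is empty, so FOLLOW(P') ⊇ FOLLOW(T) = {a, e, y}; in P'::=R' y P' R', P' is followed by R' with FIRST {a}. Thus FOLLOW(P') = {a, e, y, z}.
FOLLOW(P): in P::=y P R' P (occurrence 1), P is followed by R' P with FIRST {a}; in P::=y P R' P (occurrence 2), the suffix after P is empty (adds nothing new); in T::=P' e P P (occurrence 1), P is followed by P with FIRST {λ, e, y}; in T::=P' e P P (occurrence 1), the suffix after P is nullable, so FOLLOW(P) ⊇ FOLLOW(T) = {a, e, y}; in T::=P' e P P (occurrence 2), the suffix after P is empty, so FOLLOW(P) ⊇ FOLLOW(T) = {a, e, y}; in P'::=T R y P, the suffix after P is empty, so FOLLOW(P) ⊇ FOLLOW(P') = {a, e, y, z}. Thus FOLLOW(P) = {a, e, y, z}.
FOLLOW(R'): in P::=y P R' P, R' is followed by P with FIRST {λ, e, y}; in P::=y P R' P, the suffix after R' is nullable, so FOLLOW(R') ⊇ FOLLOW(P) = {a, e, y, z}; in P'::=R' y P' R' (occurrence 1), R' is followed by y P' R' with FIRST {y}; in P'::=R' y P' R' (occurrence 2), the suffix after R' is empty, so FOLLOW(R') ⊇ FOLLOW(P') = {a, e, y, z}. Thus FOLLOW(R') = {a, e, y, z}.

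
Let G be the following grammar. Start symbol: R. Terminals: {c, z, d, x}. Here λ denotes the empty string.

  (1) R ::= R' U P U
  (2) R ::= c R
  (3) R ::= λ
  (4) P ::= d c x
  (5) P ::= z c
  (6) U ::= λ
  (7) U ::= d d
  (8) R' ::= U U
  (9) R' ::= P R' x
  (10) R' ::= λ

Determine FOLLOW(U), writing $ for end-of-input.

FIRST(P) = {d, z}
FIRST(U) = {λ, d}
FIRST(R') = {λ, d, z}  (via U U, P R' x)
FIRST(R) = {λ, c, d, z}  (via R' U P U)
FOLLOW(R) includes $ since R is the start symbol.
FOLLOW(R): in R::=c R, the suffix after R is empty (adds nothing new). Thus FOLLOW(R) = {$}.
FOLLOW(P): in R::=R' U P U, P is followed by U with FIRST {λ, d}; in R::=R' U P U, the suffix after P is nullable, so FOLLOW(P) ⊇ FOLLOW(R) = {$}; in R'::=P R' x, P is followed by R' x with FIRST {d, x, z}. Thus FOLLOW(P) = {$, d, x, z}.
FOLLOW(R'): in R::=R' U P U, R' is followed by U P U with FIRST {d, z}; in R'::=P R' x, R' is followed by x with FIRST {x}. Thus FOLLOW(R') = {d, x, z}.
FOLLOW(U): in R::=R' U P U (occurrence 1), U is followed by P U with FIRST {d, z}; in R::=R' U P U (occurrence 2), the suffix after U is empty, so FOLLOW(U) ⊇ FOLLOW(R) = {$}; in R'::=U U (occurrence 1), U is followed by U with FIRST {λ, d}; in R'::=U U (occurrence 1), the suffix after U is nullable, so FOLLOW(U) ⊇ FOLLOW(R') = {d, x, z}; in R'::=U U (occurrence 2), the suffix after U is empty, so FOLLOW(U) ⊇ FOLLOW(R') = {d, x, z}. Thus FOLLOW(U) = {$, d, x, z}.

{$, d, x, z}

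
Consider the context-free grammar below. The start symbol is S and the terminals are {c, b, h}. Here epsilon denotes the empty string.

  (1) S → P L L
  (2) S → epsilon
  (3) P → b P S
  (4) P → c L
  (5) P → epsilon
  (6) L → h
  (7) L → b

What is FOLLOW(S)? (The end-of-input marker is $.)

FIRST(P) = {epsilon, b, c}
FIRST(L) = {b, h}
FIRST(S) = {epsilon, b, c, h}  (via P L L)
FOLLOW(S) includes $ since S is the start symbol.
FOLLOW(P): in S→P L L, P is followed by L L with FIRST {b, h}; in P→b P S, P is followed by S with FIRST {epsilon, b, c, h}; in P→b P S, the suffix after P is nullable (adds nothing new). Thus FOLLOW(P) = {b, c, h}.
FOLLOW(S): in P→b P S, the suffix after S is empty, so FOLLOW(S) ⊇ FOLLOW(P) = {b, c, h}. Thus FOLLOW(S) = {$, b, c, h}.
FOLLOW(L): in S→P L L (occurrence 1), L is followed by L with FIRST {b, h}; in S→P L L (occurrence 2), the suffix after L is empty, so FOLLOW(L) ⊇ FOLLOW(S) = {$, b, c, h}; in P→c L, the suffix after L is empty, so FOLLOW(L) ⊇ FOLLOW(P) = {b, c, h}. Thus FOLLOW(L) = {$, b, c, h}.

{$, b, c, h}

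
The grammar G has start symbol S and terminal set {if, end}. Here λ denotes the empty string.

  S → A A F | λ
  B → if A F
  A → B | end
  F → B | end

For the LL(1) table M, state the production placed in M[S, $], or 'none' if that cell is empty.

S → λ

FIRST(B): from B→if A F we get {if}. So FIRST(B) = {if}.
FIRST(A): from A→B we get {if}; from A→end we get {end}. So FIRST(A) = {end, if}.
FIRST(F): from F→B we get {if}; from F→end we get {end}. So FIRST(F) = {end, if}.
FIRST(S): from S→A A F we get {end, if}; from S→λ we get {λ}. So FIRST(S) = {λ, end, if}.
FOLLOW(S) includes $ since S is the start symbol.
FOLLOW(S): S appears on no right-hand side. Thus FOLLOW(S) = {$}.
For S → A A F: FIRST(A A F) = {end, if}, so it goes in M[S, t] for t ∈ {end, if}.
For S → λ: FIRST(λ) = {λ}, so it goes in M[S, t] for t ∈ {}; since λ ∈ FIRST, also for every t ∈ FOLLOW(S) = {$}.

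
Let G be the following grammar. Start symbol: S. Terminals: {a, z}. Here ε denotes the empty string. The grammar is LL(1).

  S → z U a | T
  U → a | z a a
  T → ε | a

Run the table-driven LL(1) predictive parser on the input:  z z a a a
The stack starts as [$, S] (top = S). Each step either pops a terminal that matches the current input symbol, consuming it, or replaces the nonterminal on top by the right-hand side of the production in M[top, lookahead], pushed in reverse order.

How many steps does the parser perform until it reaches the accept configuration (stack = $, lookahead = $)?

     Stack      Input        Action
  1  $ S        z z a a a $  expand S → z U a
  2  $ a U z    z z a a a $  match z
  3  $ a U      z a a a $    expand U → z a a
  4  $ a a a z  z a a a $    match z
  5  $ a a a    a a a $      match a
  6  $ a a      a a $        match a
  7  $ a        a $          match a
Accept reached after 7 steps.

7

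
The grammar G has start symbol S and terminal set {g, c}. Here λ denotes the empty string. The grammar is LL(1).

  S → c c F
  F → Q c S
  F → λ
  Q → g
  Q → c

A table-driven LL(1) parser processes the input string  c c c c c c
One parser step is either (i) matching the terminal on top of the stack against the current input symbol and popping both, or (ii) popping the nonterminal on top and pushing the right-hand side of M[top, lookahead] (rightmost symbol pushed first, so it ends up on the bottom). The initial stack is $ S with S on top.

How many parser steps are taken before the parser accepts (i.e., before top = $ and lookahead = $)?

11

      Stack    Input          Action
   1  $ S      c c c c c c $  expand S → c c F
   2  $ F c c  c c c c c c $  match c
   3  $ F c    c c c c c $    match c
   4  $ F      c c c c $      expand F → Q c S
   5  $ S c Q  c c c c $      expand Q → c
   6  $ S c c  c c c c $      match c
   7  $ S c    c c c $        match c
   8  $ S      c c $          expand S → c c F
   9  $ F c c  c c $          match c
  10  $ F c    c $            match c
  11  $ F      $              expand F → λ
Accept reached after 11 steps.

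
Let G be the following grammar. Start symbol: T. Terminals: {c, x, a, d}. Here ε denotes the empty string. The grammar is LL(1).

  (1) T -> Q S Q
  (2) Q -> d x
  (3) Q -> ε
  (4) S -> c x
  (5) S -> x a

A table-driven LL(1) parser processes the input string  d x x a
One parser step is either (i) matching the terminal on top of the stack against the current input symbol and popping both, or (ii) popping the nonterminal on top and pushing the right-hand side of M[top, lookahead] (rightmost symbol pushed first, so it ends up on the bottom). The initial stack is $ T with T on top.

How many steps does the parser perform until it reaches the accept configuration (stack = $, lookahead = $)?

8

step 1: stack=$ T  input=d x x a $  — expand T -> Q S Q
step 2: stack=$ Q S Q  input=d x x a $  — expand Q -> d x
step 3: stack=$ Q S x d  input=d x x a $  — match d
step 4: stack=$ Q S x  input=x x a $  — match x
step 5: stack=$ Q S  input=x a $  — expand S -> x a
step 6: stack=$ Q a x  input=x a $  — match x
step 7: stack=$ Q a  input=a $  — match a
step 8: stack=$ Q  input=$  — expand Q -> ε
Accept reached after 8 steps.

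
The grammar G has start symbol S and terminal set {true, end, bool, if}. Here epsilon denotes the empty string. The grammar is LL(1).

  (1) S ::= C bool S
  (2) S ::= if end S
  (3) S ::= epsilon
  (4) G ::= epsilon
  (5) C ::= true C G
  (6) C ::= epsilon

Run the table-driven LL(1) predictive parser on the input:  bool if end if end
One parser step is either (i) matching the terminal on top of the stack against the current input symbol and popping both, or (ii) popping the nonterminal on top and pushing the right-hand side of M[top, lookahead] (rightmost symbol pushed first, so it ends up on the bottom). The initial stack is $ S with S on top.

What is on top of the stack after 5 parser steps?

     Stack       Input                 Action
  1  $ S         bool if end if end $  expand S ::= C bool S
  2  $ S bool C  bool if end if end $  expand C ::= epsilon
  3  $ S bool    bool if end if end $  match bool
  4  $ S         if end if end $       expand S ::= if end S
  5  $ S end if  if end if end $       match if
Stack after step 5: $ S end (top = end).

end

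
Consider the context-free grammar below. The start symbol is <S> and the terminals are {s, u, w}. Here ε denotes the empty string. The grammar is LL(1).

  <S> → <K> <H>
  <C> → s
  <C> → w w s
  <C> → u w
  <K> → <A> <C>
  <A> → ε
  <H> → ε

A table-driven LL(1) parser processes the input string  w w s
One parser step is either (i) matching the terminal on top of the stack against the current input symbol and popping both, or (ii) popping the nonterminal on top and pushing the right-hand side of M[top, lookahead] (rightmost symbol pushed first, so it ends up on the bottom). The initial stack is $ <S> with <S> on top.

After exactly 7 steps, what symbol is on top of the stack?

     Stack          Input    Action
  1  $ <S>          w w s $  expand <S> → <K> <H>
  2  $ <H> <K>      w w s $  expand <K> → <A> <C>
  3  $ <H> <C> <A>  w w s $  expand <A> → ε
  4  $ <H> <C>      w w s $  expand <C> → w w s
  5  $ <H> s w w    w w s $  match w
  6  $ <H> s w      w s $    match w
  7  $ <H> s        s $      match s
Stack after step 7: $ <H> (top = <H>).

<H>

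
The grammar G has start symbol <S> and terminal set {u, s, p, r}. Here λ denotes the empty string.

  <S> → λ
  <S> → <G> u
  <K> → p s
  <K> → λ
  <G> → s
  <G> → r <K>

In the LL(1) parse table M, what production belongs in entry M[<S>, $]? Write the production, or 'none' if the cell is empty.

<S> → λ

FIRST(<K>) = {λ, p}
FIRST(<G>) = {r, s}
FIRST(<S>) = {λ, r, s}  (via <G> u)
FOLLOW(<S>) includes $ since <S> is the start symbol.
FOLLOW(<S>): <S> appears on no right-hand side. Thus FOLLOW(<S>) = {$}.
For <S> → λ: FIRST(λ) = {λ}, so it goes in M[<S>, t] for t ∈ {}; since λ ∈ FIRST, also for every t ∈ FOLLOW(<S>) = {$}.
For <S> → <G> u: FIRST(<G> u) = {r, s}, so it goes in M[<S>, t] for t ∈ {r, s}.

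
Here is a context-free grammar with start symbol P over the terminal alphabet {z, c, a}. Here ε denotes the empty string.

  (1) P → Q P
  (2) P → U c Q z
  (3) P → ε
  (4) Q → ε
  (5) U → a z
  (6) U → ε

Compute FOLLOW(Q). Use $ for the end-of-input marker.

{$, a, c, z}

FIRST(Q) = {ε}
FIRST(U) = {ε, a}
FIRST(P) = {ε, a, c}  (via Q P, U c Q z)
FOLLOW(P) includes $ since P is the start symbol.
FOLLOW(P): in P→Q P, the suffix after P is empty (adds nothing new). Thus FOLLOW(P) = {$}.
FOLLOW(Q): in P→Q P, Q is followed by P with FIRST {ε, a, c}; in P→Q P, the suffix after Q is nullable, so FOLLOW(Q) ⊇ FOLLOW(P) = {$}; in P→U c Q z, Q is followed by z with FIRST {z}. Thus FOLLOW(Q) = {$, a, c, z}.
FOLLOW(U): in P→U c Q z, U is followed by c Q z with FIRST {c}. Thus FOLLOW(U) = {c}.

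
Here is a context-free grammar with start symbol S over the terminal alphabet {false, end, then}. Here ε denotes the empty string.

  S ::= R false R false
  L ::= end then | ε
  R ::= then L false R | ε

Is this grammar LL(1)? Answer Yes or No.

FIRST(S) = {false, then}
FIRST(L) = {ε, end}
FIRST(R) = {ε, then}
FOLLOW(S) = {$}
FOLLOW(L) = {false}
FOLLOW(R) = {false}
Each cell of M receives at most one production.

Yes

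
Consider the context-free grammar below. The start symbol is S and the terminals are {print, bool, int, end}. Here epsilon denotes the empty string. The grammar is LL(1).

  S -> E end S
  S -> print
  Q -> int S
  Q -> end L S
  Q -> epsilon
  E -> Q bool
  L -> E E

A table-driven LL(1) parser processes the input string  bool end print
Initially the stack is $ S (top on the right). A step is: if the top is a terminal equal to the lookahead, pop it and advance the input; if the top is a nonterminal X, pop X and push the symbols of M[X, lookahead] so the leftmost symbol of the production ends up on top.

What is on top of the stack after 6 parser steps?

print

     Stack           Input             Action
  1  $ S             bool end print $  expand S -> E end S
  2  $ S end E       bool end print $  expand E -> Q bool
  3  $ S end bool Q  bool end print $  expand Q -> epsilon
  4  $ S end bool    bool end print $  match bool
  5  $ S end         end print $       match end
  6  $ S             print $           expand S -> print
Stack after step 6: $ print (top = print).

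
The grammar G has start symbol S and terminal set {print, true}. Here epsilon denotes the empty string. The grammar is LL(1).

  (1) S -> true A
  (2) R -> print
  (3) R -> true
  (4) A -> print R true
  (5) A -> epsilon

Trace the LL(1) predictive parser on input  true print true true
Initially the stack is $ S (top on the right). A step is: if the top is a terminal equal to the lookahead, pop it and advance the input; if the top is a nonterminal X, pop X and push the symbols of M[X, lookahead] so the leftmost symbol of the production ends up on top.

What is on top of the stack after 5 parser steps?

step 1: stack=$ S  input=true print true true $  — expand S -> true A
step 2: stack=$ A true  input=true print true true $  — match true
step 3: stack=$ A  input=print true true $  — expand A -> print R true
step 4: stack=$ true R print  input=print true true $  — match print
step 5: stack=$ true R  input=true true $  — expand R -> true
Stack after step 5: $ true true (top = true).

true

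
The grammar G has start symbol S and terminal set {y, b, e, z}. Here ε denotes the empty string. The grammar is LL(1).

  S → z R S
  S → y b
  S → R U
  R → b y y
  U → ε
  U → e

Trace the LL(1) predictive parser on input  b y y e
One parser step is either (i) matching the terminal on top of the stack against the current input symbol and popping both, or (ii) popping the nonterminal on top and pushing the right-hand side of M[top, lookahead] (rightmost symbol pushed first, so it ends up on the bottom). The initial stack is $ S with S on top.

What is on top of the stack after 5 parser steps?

U

     Stack      Input      Action
  1  $ S        b y y e $  expand S → R U
  2  $ U R      b y y e $  expand R → b y y
  3  $ U y y b  b y y e $  match b
  4  $ U y y    y y e $    match y
  5  $ U y      y e $      match y
Stack after step 5: $ U (top = U).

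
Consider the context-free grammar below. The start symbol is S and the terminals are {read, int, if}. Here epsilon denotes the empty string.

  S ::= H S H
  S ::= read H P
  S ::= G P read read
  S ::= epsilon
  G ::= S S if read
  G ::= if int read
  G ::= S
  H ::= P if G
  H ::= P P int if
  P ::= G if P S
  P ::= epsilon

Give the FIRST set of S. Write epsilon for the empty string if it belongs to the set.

FIRST(S): from S::=H S H we get {if, int, read}; from S::=read H P we get {read}; from S::=G P read read we get {if, int, read}; from S::=epsilon we get {epsilon}. So FIRST(S) = {epsilon, if, int, read}.
FIRST(G): from G::=S S if read we get {if, int, read}; from G::=if int read we get {if}; from G::=S we get {epsilon, if, int, read}. So FIRST(G) = {epsilon, if, int, read}.
FIRST(P): from P::=G if P S we get {if, int, read}; from P::=epsilon we get {epsilon}. So FIRST(P) = {epsilon, if, int, read}.
FIRST(H): from H::=P if G we get {if, int, read}; from H::=P P int if we get {if, int, read}. So FIRST(H) = {if, int, read}.

{epsilon, if, int, read}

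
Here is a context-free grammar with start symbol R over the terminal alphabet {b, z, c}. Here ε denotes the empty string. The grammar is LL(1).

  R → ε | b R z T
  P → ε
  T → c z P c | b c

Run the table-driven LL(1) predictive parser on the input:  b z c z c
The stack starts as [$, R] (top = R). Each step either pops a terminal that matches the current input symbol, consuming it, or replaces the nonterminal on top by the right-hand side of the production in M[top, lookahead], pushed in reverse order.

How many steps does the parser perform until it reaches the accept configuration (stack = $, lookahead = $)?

9

     Stack      Input        Action
  1  $ R        b z c z c $  expand R → b R z T
  2  $ T z R b  b z c z c $  match b
  3  $ T z R    z c z c $    expand R → ε
  4  $ T z      z c z c $    match z
  5  $ T        c z c $      expand T → c z P c
  6  $ c P z c  c z c $      match c
  7  $ c P z    z c $        match z
  8  $ c P      c $          expand P → ε
  9  $ c        c $          match c
Accept reached after 9 steps.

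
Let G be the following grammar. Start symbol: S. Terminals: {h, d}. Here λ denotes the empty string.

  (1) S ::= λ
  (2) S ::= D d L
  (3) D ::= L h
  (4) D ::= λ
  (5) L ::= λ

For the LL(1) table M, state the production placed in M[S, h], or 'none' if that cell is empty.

S ::= D d L

FIRST(L) = {λ}
FIRST(D) = {λ, h}  (via L h)
FIRST(S) = {λ, d, h}  (via D d L)
FOLLOW(S) includes $ since S is the start symbol.
FOLLOW(S): S appears on no right-hand side. Thus FOLLOW(S) = {$}.
For S ::= λ: FIRST(λ) = {λ}, so it goes in M[S, t] for t ∈ {}; since λ ∈ FIRST, also for every t ∈ FOLLOW(S) = {$}.
For S ::= D d L: FIRST(D d L) = {d, h}, so it goes in M[S, t] for t ∈ {d, h}.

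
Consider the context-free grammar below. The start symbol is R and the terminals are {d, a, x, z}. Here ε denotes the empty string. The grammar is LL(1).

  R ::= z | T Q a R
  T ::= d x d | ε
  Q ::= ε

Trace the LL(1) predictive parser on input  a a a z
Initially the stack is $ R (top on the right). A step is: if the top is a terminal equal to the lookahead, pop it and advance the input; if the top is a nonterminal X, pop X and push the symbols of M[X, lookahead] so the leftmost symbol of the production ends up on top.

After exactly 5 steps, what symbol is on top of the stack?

T

     Stack      Input      Action
  1  $ R        a a a z $  expand R ::= T Q a R
  2  $ R a Q T  a a a z $  expand T ::= ε
  3  $ R a Q    a a a z $  expand Q ::= ε
  4  $ R a      a a a z $  match a
  5  $ R        a a z $    expand R ::= T Q a R
Stack after step 5: $ R a Q T (top = T).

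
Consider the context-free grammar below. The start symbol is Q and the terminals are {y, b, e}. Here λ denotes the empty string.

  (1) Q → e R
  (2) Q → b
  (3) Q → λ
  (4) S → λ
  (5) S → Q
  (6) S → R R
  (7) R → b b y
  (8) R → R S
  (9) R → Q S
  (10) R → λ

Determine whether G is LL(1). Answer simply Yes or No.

FIRST(Q) = {λ, b, e}
FIRST(S) = {λ, b, e}
FIRST(R) = {λ, b, e}
FOLLOW(Q) = {$, b, e}
FOLLOW(S) = {$, b, e}
FOLLOW(R) = {$, b, e}
Cell M[Q, b] receives both Q → b and Q → λ — the grammar is not LL(1).

No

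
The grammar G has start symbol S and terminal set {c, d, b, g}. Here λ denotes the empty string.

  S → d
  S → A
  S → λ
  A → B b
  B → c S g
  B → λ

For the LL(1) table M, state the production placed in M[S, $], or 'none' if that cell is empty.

FIRST(B): from B→c S g we get {c}; from B→λ we get {λ}. So FIRST(B) = {λ, c}.
FIRST(A): from A→B b we get {b, c}. So FIRST(A) = {b, c}.
FIRST(S): from S→d we get {d}; from S→A we get {b, c}; from S→λ we get {λ}. So FIRST(S) = {λ, b, c, d}.
FOLLOW(S) includes $ since S is the start symbol.
FOLLOW(S): in B→c S g, S is followed by g with FIRST {g}. Thus FOLLOW(S) = {$, g}.
For S → d: FIRST(d) = {d}, so it goes in M[S, t] for t ∈ {d}.
For S → A: FIRST(A) = {b, c}, so it goes in M[S, t] for t ∈ {b, c}.
For S → λ: FIRST(λ) = {λ}, so it goes in M[S, t] for t ∈ {}; since λ ∈ FIRST, also for every t ∈ FOLLOW(S) = {$, g}.

S → λ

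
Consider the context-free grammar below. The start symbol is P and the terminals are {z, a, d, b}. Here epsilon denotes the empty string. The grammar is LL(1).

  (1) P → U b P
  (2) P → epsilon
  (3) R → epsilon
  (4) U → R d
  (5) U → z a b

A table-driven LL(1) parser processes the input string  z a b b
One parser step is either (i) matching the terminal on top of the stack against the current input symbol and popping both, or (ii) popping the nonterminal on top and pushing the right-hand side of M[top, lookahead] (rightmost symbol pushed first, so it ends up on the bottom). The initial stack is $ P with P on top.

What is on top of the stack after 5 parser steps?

b

     Stack        Input      Action
  1  $ P          z a b b $  expand P → U b P
  2  $ P b U      z a b b $  expand U → z a b
  3  $ P b b a z  z a b b $  match z
  4  $ P b b a    a b b $    match a
  5  $ P b b      b b $      match b
Stack after step 5: $ P b (top = b).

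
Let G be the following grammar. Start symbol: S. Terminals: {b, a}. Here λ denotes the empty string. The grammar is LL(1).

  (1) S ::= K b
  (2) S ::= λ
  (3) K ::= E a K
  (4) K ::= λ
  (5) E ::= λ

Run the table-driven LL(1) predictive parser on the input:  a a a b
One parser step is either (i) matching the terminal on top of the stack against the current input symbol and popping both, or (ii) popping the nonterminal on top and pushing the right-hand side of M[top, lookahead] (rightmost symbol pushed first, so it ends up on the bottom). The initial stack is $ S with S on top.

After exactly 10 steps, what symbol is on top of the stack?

step 1: stack=$ S  input=a a a b $  — expand S ::= K b
step 2: stack=$ b K  input=a a a b $  — expand K ::= E a K
step 3: stack=$ b K a E  input=a a a b $  — expand E ::= λ
step 4: stack=$ b K a  input=a a a b $  — match a
step 5: stack=$ b K  input=a a b $  — expand K ::= E a K
step 6: stack=$ b K a E  input=a a b $  — expand E ::= λ
step 7: stack=$ b K a  input=a a b $  — match a
step 8: stack=$ b K  input=a b $  — expand K ::= E a K
step 9: stack=$ b K a E  input=a b $  — expand E ::= λ
step 10: stack=$ b K a  input=a b $  — match a
Stack after step 10: $ b K (top = K).

K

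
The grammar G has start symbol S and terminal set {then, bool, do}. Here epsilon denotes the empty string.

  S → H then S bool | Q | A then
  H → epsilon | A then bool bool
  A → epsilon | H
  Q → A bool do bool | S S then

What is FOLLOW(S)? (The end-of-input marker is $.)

{$, bool, then}

FIRST(S): from S→H then S bool we get {then}; from S→Q we get {bool, then}; from S→A then we get {then}. So FIRST(S) = {bool, then}.
FIRST(H): from H→epsilon we get {epsilon}; from H→A then bool bool we get {then}. So FIRST(H) = {epsilon, then}.
FIRST(A): from A→epsilon we get {epsilon}; from A→H we get {epsilon, then}. So FIRST(A) = {epsilon, then}.
FIRST(Q): from Q→A bool do bool we get {bool, then}; from Q→S S then we get {bool, then}. So FIRST(Q) = {bool, then}.
FOLLOW(S) includes $ since S is the start symbol.
FOLLOW(S): in S→H then S bool, S is followed by bool with FIRST {bool}; in Q→S S then (occurrence 1), S is followed by S then with FIRST {bool, then}; in Q→S S then (occurrence 2), S is followed by then with FIRST {then}. Thus FOLLOW(S) = {$, bool, then}.
FOLLOW(A): in S→A then, A is followed by then with FIRST {then}; in H→A then bool bool, A is followed by then bool bool with FIRST {then}; in Q→A bool do bool, A is followed by bool do bool with FIRST {bool}. Thus FOLLOW(A) = {bool, then}.
FOLLOW(H): in S→H then S bool, H is followed by then S bool with FIRST {then}; in A→H, the suffix after H is empty, so FOLLOW(H) ⊇ FOLLOW(A) = {bool, then}. Thus FOLLOW(H) = {bool, then}.
FOLLOW(Q): in S→Q, the suffix after Q is empty, so FOLLOW(Q) ⊇ FOLLOW(S) = {$, bool, then}. Thus FOLLOW(Q) = {$, bool, then}.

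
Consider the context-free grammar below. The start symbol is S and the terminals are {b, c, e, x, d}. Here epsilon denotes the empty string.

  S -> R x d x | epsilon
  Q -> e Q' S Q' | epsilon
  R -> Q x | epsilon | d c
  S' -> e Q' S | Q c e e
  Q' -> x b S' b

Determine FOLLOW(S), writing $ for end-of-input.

FIRST(Q): from Q->e Q' S Q' we get {e}; from Q->epsilon we get {epsilon}. So FIRST(Q) = {epsilon, e}.
FIRST(Q'): from Q'->x b S' b we get {x}. So FIRST(Q') = {x}.
FIRST(R): from R->Q x we get {e, x}; from R->epsilon we get {epsilon}; from R->d c we get {d}. So FIRST(R) = {epsilon, d, e, x}.
FIRST(S'): from S'->e Q' S we get {e}; from S'->Q c e e we get {c, e}. So FIRST(S') = {c, e}.
FIRST(S): from S->R x d x we get {d, e, x}; from S->epsilon we get {epsilon}. So FIRST(S) = {epsilon, d, e, x}.
FOLLOW(S) includes $ since S is the start symbol.
FOLLOW(Q): in R->Q x, Q is followed by x with FIRST {x}; in S'->Q c e e, Q is followed by c e e with FIRST {c}. Thus FOLLOW(Q) = {c, x}.
FOLLOW(R): in S->R x d x, R is followed by x d x with FIRST {x}. Thus FOLLOW(R) = {x}.
FOLLOW(S'): in Q'->x b S' b, S' is followed by b with FIRST {b}. Thus FOLLOW(S') = {b}.
FOLLOW(S): in Q->e Q' S Q', S is followed by Q' with FIRST {x}; in S'->e Q' S, the suffix after S is empty, so FOLLOW(S) ⊇ FOLLOW(S') = {b}. Thus FOLLOW(S) = {$, b, x}.
FOLLOW(Q'): in Q->e Q' S Q' (occurrence 1), Q' is followed by S Q' with FIRST {d, e, x}; in Q->e Q' S Q' (occurrence 2), the suffix after Q' is empty, so FOLLOW(Q') ⊇ FOLLOW(Q) = {c, x}; in S'->e Q' S, Q' is followed by S with FIRST {epsilon, d, e, x}; in S'->e Q' S, the suffix after Q' is nullable, so FOLLOW(Q') ⊇ FOLLOW(S') = {b}. Thus FOLLOW(Q') = {b, c, d, e, x}.

{$, b, x}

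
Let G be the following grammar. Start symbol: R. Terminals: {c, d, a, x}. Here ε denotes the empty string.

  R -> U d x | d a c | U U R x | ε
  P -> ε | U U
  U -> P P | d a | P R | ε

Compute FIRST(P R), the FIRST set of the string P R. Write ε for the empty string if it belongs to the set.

{ε, d, x}

FIRST(R): from R->U d x we get {d, x}; from R->d a c we get {d}; from R->U U R x we get {d, x}; from R->ε we get {ε}. So FIRST(R) = {ε, d, x}.
FIRST(P): from P->ε we get {ε}; from P->U U we get {ε, d, x}. So FIRST(P) = {ε, d, x}.
FIRST(U): from U->P P we get {ε, d, x}; from U->d a we get {d}; from U->P R we get {ε, d, x}; from U->ε we get {ε}. So FIRST(U) = {ε, d, x}.
FIRST(P R): take FIRST of each symbol in turn, carrying on past any symbol whose FIRST contains ε; result {ε, d, x}.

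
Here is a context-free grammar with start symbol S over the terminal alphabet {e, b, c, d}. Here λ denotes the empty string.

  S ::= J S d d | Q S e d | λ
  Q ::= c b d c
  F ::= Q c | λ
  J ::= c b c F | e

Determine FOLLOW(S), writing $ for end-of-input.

FIRST(Q) = {c}
FIRST(J) = {c, e}
FIRST(S) = {λ, c, e}  (via J S d d, Q S e d)
FIRST(F) = {λ, c}  (via Q c)
FOLLOW(S) includes $ since S is the start symbol.
FOLLOW(S): in S::=J S d d, S is followed by d d with FIRST {d}; in S::=Q S e d, S is followed by e d with FIRST {e}. Thus FOLLOW(S) = {$, d, e}.
FOLLOW(Q): in S::=Q S e d, Q is followed by S e d with FIRST {c, e}; in F::=Q c, Q is followed by c with FIRST {c}. Thus FOLLOW(Q) = {c, e}.
FOLLOW(J): in S::=J S d d, J is followed by S d d with FIRST {c, d, e}. Thus FOLLOW(J) = {c, d, e}.
FOLLOW(F): in J::=c b c F, the suffix after F is empty, so FOLLOW(F) ⊇ FOLLOW(J) = {c, d, e}. Thus FOLLOW(F) = {c, d, e}.

{$, d, e}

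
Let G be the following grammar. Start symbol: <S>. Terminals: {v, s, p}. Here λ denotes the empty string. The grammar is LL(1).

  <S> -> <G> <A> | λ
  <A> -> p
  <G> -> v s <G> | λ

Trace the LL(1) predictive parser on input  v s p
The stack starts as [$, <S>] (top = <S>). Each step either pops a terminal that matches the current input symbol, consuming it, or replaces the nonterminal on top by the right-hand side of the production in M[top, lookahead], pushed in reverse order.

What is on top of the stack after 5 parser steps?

<A>

step 1: stack=$ <S>  input=v s p $  — expand <S> -> <G> <A>
step 2: stack=$ <A> <G>  input=v s p $  — expand <G> -> v s <G>
step 3: stack=$ <A> <G> s v  input=v s p $  — match v
step 4: stack=$ <A> <G> s  input=s p $  — match s
step 5: stack=$ <A> <G>  input=p $  — expand <G> -> λ
Stack after step 5: $ <A> (top = <A>).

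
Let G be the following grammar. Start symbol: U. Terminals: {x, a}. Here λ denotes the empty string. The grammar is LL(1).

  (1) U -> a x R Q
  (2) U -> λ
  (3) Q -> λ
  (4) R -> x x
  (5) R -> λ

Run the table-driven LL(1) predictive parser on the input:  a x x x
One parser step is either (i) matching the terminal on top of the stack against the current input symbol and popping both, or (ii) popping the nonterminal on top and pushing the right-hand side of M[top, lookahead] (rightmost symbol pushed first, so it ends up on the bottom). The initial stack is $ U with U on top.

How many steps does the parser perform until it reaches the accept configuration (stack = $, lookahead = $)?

7

step 1: stack=$ U  input=a x x x $  — expand U -> a x R Q
step 2: stack=$ Q R x a  input=a x x x $  — match a
step 3: stack=$ Q R x  input=x x x $  — match x
step 4: stack=$ Q R  input=x x $  — expand R -> x x
step 5: stack=$ Q x x  input=x x $  — match x
step 6: stack=$ Q x  input=x $  — match x
step 7: stack=$ Q  input=$  — expand Q -> λ
Accept reached after 7 steps.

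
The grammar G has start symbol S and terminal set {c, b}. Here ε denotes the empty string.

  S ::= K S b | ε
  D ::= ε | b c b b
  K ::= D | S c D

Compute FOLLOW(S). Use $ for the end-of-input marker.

FIRST(D) = {ε, b}
FIRST(S) = {ε, b, c}  (via K S b)
FIRST(K) = {ε, b, c}  (via D, S c D)
FOLLOW(S) includes $ since S is the start symbol.
FOLLOW(S): in S::=K S b, S is followed by b with FIRST {b}; in K::=S c D, S is followed by c D with FIRST {c}. Thus FOLLOW(S) = {$, b, c}.
FOLLOW(K): in S::=K S b, K is followed by S b with FIRST {b, c}. Thus FOLLOW(K) = {b, c}.
FOLLOW(D): in K::=D, the suffix after D is empty, so FOLLOW(D) ⊇ FOLLOW(K) = {b, c}; in K::=S c D, the suffix after D is empty, so FOLLOW(D) ⊇ FOLLOW(K) = {b, c}. Thus FOLLOW(D) = {b, c}.

{$, b, c}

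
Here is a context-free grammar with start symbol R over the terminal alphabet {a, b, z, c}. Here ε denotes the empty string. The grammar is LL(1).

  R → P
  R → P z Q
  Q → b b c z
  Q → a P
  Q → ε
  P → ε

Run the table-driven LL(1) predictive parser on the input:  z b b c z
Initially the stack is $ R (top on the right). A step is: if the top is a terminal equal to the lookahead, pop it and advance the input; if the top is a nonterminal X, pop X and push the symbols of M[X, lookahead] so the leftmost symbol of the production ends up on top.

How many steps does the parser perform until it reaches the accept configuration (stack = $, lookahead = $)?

     Stack      Input        Action
  1  $ R        z b b c z $  expand R → P z Q
  2  $ Q z P    z b b c z $  expand P → ε
  3  $ Q z      z b b c z $  match z
  4  $ Q        b b c z $    expand Q → b b c z
  5  $ z c b b  b b c z $    match b
  6  $ z c b    b c z $      match b
  7  $ z c      c z $        match c
  8  $ z        z $          match z
Accept reached after 8 steps.

8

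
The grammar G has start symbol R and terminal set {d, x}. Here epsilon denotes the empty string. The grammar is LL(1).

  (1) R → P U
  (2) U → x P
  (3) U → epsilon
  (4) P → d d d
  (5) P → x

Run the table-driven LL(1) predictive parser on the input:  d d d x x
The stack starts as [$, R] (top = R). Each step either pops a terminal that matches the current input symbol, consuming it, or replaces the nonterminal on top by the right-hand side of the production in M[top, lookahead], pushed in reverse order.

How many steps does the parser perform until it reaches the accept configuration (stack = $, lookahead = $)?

9

     Stack      Input        Action
  1  $ R        d d d x x $  expand R → P U
  2  $ U P      d d d x x $  expand P → d d d
  3  $ U d d d  d d d x x $  match d
  4  $ U d d    d d x x $    match d
  5  $ U d      d x x $      match d
  6  $ U        x x $        expand U → x P
  7  $ P x      x x $        match x
  8  $ P        x $          expand P → x
  9  $ x        x $          match x
Accept reached after 9 steps.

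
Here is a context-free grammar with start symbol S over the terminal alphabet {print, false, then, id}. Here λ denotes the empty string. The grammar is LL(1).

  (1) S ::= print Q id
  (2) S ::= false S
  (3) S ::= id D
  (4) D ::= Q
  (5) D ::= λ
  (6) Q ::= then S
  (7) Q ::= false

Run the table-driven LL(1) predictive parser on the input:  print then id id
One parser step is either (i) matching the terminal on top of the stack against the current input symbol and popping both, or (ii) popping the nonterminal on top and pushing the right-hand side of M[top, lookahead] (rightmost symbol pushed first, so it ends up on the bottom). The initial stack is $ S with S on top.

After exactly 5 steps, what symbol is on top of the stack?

id

     Stack         Input               Action
  1  $ S           print then id id $  expand S ::= print Q id
  2  $ id Q print  print then id id $  match print
  3  $ id Q        then id id $        expand Q ::= then S
  4  $ id S then   then id id $        match then
  5  $ id S        id id $             expand S ::= id D
Stack after step 5: $ id D id (top = id).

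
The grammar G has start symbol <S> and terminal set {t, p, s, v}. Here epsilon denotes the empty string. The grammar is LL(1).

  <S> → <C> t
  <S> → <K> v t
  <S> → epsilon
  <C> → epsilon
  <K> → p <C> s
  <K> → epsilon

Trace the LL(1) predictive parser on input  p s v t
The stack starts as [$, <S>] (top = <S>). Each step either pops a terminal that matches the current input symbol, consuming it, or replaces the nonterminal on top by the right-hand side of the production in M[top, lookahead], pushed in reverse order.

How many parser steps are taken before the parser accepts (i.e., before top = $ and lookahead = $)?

step 1: stack=$ <S>  input=p s v t $  — expand <S> → <K> v t
step 2: stack=$ t v <K>  input=p s v t $  — expand <K> → p <C> s
step 3: stack=$ t v s <C> p  input=p s v t $  — match p
step 4: stack=$ t v s <C>  input=s v t $  — expand <C> → epsilon
step 5: stack=$ t v s  input=s v t $  — match s
step 6: stack=$ t v  input=v t $  — match v
step 7: stack=$ t  input=t $  — match t
Accept reached after 7 steps.

7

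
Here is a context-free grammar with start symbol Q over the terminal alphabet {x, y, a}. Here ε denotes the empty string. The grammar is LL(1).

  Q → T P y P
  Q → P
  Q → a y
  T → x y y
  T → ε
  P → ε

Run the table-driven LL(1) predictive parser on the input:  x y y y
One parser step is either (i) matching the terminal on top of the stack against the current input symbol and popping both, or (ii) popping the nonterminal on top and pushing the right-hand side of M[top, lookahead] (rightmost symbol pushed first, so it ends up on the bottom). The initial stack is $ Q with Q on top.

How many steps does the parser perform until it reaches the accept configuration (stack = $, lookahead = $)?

     Stack          Input      Action
  1  $ Q            x y y y $  expand Q → T P y P
  2  $ P y P T      x y y y $  expand T → x y y
  3  $ P y P y y x  x y y y $  match x
  4  $ P y P y y    y y y $    match y
  5  $ P y P y      y y $      match y
  6  $ P y P        y $        expand P → ε
  7  $ P y          y $        match y
  8  $ P            $          expand P → ε
Accept reached after 8 steps.

8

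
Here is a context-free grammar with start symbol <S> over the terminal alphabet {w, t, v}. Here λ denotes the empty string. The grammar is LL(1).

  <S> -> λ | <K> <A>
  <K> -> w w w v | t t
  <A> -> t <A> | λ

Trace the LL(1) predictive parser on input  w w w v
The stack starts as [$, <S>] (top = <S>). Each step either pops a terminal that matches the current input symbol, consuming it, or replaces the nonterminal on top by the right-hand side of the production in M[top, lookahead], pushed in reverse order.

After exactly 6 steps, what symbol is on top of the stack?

<A>

step 1: stack=$ <S>  input=w w w v $  — expand <S> -> <K> <A>
step 2: stack=$ <A> <K>  input=w w w v $  — expand <K> -> w w w v
step 3: stack=$ <A> v w w w  input=w w w v $  — match w
step 4: stack=$ <A> v w w  input=w w v $  — match w
step 5: stack=$ <A> v w  input=w v $  — match w
step 6: stack=$ <A> v  input=v $  — match v
Stack after step 6: $ <A> (top = <A>).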